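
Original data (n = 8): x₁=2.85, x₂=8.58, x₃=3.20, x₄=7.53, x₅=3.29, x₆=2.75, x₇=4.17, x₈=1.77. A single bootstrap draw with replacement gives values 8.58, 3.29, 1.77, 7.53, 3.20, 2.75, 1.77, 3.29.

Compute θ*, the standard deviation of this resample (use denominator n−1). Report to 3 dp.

Mean = 4.0225; sum of squared deviations = 46.5898
s² = 46.5898 / 7 = 6.6557
s = √6.6557 = 2.580

θ* = 2.580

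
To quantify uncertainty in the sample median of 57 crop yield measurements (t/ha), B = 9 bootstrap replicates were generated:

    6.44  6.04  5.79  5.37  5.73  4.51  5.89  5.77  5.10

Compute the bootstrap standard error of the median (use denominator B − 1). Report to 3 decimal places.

Bootstrap SE is the standard deviation of the 9 replicate medians.
Mean of replicates: (6.44 + 6.04 + 5.79 + 5.37 + 5.73 + 4.51 + 5.89 + 5.77 + 5.10) / 9 = 50.6400 / 9 = 5.6267
Sum of squared deviations: (+0.8133)² + (+0.4133)² + (+0.1633)² + (−0.2567)² + (+0.1033)² + (−1.1167)² + (+0.2633)² + (+0.1433)² + (−0.5267)² = 2.5498
Variance = 2.5498 / 8 = 0.3187
SE* = √0.3187

SE* = 0.565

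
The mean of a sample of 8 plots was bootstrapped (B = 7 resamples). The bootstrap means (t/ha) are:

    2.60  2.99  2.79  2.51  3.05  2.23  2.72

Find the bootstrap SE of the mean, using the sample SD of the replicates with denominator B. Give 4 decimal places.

SE* = 0.2624

Bootstrap SE is the standard deviation of the 7 replicate means.
Mean of replicates: (2.60 + 2.99 + 2.79 + 2.51 + 3.05 + 2.23 + 2.72) / 7 = 18.89000 / 7 = 2.69857
Sum of squared deviations: (−0.09857)² + (+0.29143)² + (+0.09143)² + (−0.18857)² + (+0.35143)² + (−0.46857)² + (+0.02143)² = 0.48209
Variance = 0.48209 / 7 = 0.06887
SE* = √0.06887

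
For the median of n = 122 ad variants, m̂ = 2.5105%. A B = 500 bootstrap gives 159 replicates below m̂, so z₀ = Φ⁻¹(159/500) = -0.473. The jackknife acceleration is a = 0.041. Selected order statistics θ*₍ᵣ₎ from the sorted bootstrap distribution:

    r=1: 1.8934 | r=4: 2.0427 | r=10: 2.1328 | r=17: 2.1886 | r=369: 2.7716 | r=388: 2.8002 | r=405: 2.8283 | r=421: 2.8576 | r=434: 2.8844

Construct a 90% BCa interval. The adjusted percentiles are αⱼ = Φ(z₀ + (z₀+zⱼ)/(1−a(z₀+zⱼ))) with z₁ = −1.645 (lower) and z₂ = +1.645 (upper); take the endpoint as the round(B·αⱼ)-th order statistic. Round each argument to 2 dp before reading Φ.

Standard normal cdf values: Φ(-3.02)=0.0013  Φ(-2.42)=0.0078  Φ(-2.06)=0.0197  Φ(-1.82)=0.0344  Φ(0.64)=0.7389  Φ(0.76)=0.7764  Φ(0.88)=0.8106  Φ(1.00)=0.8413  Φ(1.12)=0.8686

(2.0427, 2.8002)

Lower: z₀ + z₁ = -0.473 + (-1.645) = -2.118; 1 − a(z₀+z₁) = 1 − (0.041)(-2.118) = 1.0868; argument = -0.473 + (-2.118)/1.0868 = -2.4218 → -2.42.
α₁ = Φ(-2.42) = 0.0078; rank = round(500 × 0.0078) = 4; θ*₍4₎ = 2.0427.
Upper: z₀ + z₂ = 1.172; 1 − a(z₀+z₂) = 0.9519; argument = 0.7582 → 0.76; α₂ = 0.7764; rank = 388; θ*₍388₎ = 2.8002.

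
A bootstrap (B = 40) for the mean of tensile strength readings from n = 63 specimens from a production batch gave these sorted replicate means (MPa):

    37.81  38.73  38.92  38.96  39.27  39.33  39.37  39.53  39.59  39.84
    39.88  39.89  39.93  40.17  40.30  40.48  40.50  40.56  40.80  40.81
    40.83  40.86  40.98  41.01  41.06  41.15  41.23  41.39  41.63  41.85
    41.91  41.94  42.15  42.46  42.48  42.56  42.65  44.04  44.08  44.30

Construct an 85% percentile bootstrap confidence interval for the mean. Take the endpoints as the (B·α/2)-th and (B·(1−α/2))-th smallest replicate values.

(38.92, 42.65)

α = 0.15; lower rank = 40 × 0.075 = 3; upper rank = 40 × 0.925 = 37.
The 3rd smallest replicate is 38.92; the 37th is 42.65.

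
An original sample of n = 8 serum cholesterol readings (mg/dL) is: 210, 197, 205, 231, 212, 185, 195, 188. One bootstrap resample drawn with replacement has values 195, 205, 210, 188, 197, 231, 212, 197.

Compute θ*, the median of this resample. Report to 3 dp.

Sorted: 188, 195, 197, 197, 205, 210, 212, 231
Median = average of the two middle values = 201.000

θ* = 201.000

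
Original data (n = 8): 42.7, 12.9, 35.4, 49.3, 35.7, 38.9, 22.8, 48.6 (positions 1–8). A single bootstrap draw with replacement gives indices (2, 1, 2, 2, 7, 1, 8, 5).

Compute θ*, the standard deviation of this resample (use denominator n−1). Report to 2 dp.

Resample values: 12.9, 42.7, 12.9, 12.9, 22.8, 42.7, 48.6, 35.7.
Mean = 28.9000; sum of squared deviations = 1620.4200
s² = 1620.4200 / 7 = 231.4886
s = √231.4886 = 15.21

θ* = 15.21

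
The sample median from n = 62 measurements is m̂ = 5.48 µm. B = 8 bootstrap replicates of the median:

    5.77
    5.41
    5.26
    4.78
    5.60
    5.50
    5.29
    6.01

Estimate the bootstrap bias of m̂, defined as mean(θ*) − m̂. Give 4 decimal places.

bias = −0.0275

mean(θ*) = (5.77 + 5.41 + 5.26 + 4.78 + 5.60 + 5.50 + 5.29 + 6.01) / 8 = 5.45250
bias = 5.45250 − 5.48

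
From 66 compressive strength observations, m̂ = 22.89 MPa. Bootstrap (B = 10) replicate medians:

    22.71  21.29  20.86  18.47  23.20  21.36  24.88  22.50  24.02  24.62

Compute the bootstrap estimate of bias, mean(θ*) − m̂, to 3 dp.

bias = −0.499

mean(θ*) = (22.71 + 21.29 + 20.86 + 18.47 + 23.20 + 21.36 + 24.88 + 22.50 + 24.02 + 24.62) / 10 = 22.3910
bias = 22.3910 − 22.89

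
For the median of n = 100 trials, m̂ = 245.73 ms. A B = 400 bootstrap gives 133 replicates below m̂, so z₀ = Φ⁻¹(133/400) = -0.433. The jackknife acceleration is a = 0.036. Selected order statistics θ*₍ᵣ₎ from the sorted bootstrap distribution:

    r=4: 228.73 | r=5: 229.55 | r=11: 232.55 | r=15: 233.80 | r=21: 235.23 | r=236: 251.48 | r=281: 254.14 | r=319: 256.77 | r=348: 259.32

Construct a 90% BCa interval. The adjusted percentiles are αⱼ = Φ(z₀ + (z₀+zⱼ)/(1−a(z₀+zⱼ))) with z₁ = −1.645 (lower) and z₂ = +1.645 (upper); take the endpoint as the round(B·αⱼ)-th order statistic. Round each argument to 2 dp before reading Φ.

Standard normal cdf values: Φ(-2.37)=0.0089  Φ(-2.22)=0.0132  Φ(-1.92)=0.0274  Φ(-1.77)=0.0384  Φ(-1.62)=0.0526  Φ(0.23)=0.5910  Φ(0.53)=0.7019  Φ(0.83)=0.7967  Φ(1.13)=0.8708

(228.73, 256.77)

Lower: z₀ + z₁ = -0.433 + (-1.645) = -2.078; 1 − a(z₀+z₁) = 1 − (0.036)(-2.078) = 1.0748; argument = -0.433 + (-2.078)/1.0748 = -2.3664 → -2.37.
α₁ = Φ(-2.37) = 0.0089; rank = round(400 × 0.0089) = 4; θ*₍4₎ = 228.73.
Upper: z₀ + z₂ = 1.212; 1 − a(z₀+z₂) = 0.9564; argument = 0.8343 → 0.83; α₂ = 0.7967; rank = 319; θ*₍319₎ = 256.77.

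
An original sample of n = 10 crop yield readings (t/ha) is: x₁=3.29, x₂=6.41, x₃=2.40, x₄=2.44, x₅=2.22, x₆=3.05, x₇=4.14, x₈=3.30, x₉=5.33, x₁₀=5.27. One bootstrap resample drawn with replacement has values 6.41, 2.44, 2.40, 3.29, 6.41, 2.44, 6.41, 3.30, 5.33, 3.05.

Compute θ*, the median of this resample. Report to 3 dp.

θ* = 3.295

Sorted: 2.40, 2.44, 2.44, 3.05, 3.29, 3.30, 5.33, 6.41, 6.41, 6.41
Median = average of the two middle values = 3.295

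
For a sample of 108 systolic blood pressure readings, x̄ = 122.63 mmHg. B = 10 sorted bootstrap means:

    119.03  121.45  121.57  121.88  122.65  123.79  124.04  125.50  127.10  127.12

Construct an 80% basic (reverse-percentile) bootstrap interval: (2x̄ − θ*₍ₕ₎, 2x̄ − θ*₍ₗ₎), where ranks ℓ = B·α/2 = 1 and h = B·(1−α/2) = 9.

(118.16, 126.23)

Percentile endpoints at ranks 1 and 9: θ*₍1₎ = 119.03, θ*₍9₎ = 127.10.
Basic interval reflects these around x̄:
  lower = 2 × 122.63 − 127.10 = 118.16
  upper = 2 × 122.63 − 119.03 = 126.23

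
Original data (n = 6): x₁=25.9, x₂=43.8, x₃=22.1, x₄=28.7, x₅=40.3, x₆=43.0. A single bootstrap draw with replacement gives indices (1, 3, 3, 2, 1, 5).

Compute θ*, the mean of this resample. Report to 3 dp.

θ* = 30.017

Resample values: 25.9, 22.1, 22.1, 43.8, 25.9, 40.3.
Mean = (25.9 + 22.1 + 22.1 + 43.8 + 25.9 + 40.3) / 6 = 180.10 / 6 = 30.017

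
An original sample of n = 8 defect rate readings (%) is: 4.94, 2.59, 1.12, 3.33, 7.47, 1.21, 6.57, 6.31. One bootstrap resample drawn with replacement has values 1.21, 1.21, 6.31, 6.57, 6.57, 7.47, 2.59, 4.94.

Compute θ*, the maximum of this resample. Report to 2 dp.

Maximum = 7.47

θ* = 7.47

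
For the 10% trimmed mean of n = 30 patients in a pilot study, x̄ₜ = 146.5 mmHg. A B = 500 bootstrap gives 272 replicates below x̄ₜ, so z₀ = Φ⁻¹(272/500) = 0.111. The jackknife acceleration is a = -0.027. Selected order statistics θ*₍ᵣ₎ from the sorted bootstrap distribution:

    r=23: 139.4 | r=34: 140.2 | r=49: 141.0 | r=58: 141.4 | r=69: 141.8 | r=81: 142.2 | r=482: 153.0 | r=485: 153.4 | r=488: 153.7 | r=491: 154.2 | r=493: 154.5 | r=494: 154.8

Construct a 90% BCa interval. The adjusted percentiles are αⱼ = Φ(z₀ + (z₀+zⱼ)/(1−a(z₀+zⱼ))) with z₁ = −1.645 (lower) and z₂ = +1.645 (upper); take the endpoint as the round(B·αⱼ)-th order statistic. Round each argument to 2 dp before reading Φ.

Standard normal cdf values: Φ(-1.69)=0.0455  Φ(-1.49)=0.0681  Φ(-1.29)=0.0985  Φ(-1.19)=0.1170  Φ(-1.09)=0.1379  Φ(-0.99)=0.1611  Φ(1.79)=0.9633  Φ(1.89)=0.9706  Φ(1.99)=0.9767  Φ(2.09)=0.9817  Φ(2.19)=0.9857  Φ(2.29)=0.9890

Lower: z₀ + z₁ = 0.111 + (-1.645) = -1.534; 1 − a(z₀+z₁) = 1 − (-0.027)(-1.534) = 0.9586; argument = 0.111 + (-1.534)/0.9586 = -1.4893 → -1.49.
α₁ = Φ(-1.49) = 0.0681; rank = round(500 × 0.0681) = 34; θ*₍34₎ = 140.2.
Upper: z₀ + z₂ = 1.756; 1 − a(z₀+z₂) = 1.0474; argument = 1.7875 → 1.79; α₂ = 0.9633; rank = 482; θ*₍482₎ = 153.0.

(140.2, 153.0)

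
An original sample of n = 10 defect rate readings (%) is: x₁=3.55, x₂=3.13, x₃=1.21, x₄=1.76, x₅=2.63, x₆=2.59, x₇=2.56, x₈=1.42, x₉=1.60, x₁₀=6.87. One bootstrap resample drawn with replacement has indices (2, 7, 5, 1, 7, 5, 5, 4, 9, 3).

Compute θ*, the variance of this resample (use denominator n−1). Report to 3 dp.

Resample values: 3.13, 2.56, 2.63, 3.55, 2.56, 2.63, 2.63, 1.76, 1.60, 1.21.
Mean = 2.4260; sum of squared deviations = 4.5242
s² = 4.5242 / 9 = 0.5027

θ* = 0.503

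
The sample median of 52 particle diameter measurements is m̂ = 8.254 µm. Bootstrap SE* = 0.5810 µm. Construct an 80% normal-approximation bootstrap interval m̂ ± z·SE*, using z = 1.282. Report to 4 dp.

Margin = 1.282 × 0.5810 = 0.74484
Interval: 8.254 ± 0.74484

(7.5092, 8.9988)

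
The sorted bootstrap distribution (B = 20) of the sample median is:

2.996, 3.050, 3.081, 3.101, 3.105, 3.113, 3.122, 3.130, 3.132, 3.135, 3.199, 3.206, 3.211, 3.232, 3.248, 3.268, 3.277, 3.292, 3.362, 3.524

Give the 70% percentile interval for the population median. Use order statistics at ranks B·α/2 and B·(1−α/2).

(3.081, 3.277)

α = 0.30; lower rank = 20 × 0.150 = 3; upper rank = 20 × 0.850 = 17.
The 3rd smallest replicate is 3.081; the 17th is 3.277.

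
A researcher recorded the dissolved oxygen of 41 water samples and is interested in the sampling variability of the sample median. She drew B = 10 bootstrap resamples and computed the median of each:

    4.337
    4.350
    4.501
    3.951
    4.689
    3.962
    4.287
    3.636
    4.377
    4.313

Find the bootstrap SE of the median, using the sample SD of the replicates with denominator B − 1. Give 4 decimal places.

SE* = 0.3061

Bootstrap SE is the standard deviation of the 10 replicate medians.
Mean of replicates: (4.337 + 4.350 + 4.501 + 3.951 + 4.689 + 3.962 + 4.287 + 3.636 + 4.377 + 4.313) / 10 = 42.40300 / 10 = 4.24030
Sum of squared deviations: (+0.09670)² + (+0.10970)² + (+0.26070)² + (−0.28930)² + (+0.44870)² + (−0.27830)² + (+0.04670)² + (−0.60430)² + (+0.13670)² + (+0.07270)² = 0.84316
Variance = 0.84316 / 9 = 0.09368
SE* = √0.09368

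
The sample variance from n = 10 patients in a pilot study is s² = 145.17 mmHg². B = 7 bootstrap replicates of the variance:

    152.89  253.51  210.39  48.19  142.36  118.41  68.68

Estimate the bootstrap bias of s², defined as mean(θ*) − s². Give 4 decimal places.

mean(θ*) = (152.89 + 253.51 + 210.39 + 48.19 + 142.36 + 118.41 + 68.68) / 7 = 142.06143
bias = 142.06143 − 145.17

bias = −3.1086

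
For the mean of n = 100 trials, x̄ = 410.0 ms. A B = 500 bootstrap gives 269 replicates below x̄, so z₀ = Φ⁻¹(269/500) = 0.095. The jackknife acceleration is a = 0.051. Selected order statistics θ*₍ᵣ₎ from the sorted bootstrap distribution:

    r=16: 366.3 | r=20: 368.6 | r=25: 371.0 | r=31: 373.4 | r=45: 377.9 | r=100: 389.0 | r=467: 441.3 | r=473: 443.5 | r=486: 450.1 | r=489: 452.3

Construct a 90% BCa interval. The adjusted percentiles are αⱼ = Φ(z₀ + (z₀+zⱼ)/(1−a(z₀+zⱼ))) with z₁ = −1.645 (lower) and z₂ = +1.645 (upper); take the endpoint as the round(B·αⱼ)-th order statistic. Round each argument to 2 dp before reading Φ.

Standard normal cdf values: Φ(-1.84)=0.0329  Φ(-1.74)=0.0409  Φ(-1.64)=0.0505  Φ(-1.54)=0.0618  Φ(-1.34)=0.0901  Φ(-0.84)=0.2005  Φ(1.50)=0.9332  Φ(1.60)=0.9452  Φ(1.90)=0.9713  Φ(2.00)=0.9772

Lower: z₀ + z₁ = 0.095 + (-1.645) = -1.550; 1 − a(z₀+z₁) = 1 − (0.051)(-1.550) = 1.0791; argument = 0.095 + (-1.550)/1.0791 = -1.3414 → -1.34.
α₁ = Φ(-1.34) = 0.0901; rank = round(500 × 0.0901) = 45; θ*₍45₎ = 377.9.
Upper: z₀ + z₂ = 1.740; 1 − a(z₀+z₂) = 0.9113; argument = 2.0044 → 2.00; α₂ = 0.9772; rank = 489; θ*₍489₎ = 452.3.

(377.9, 452.3)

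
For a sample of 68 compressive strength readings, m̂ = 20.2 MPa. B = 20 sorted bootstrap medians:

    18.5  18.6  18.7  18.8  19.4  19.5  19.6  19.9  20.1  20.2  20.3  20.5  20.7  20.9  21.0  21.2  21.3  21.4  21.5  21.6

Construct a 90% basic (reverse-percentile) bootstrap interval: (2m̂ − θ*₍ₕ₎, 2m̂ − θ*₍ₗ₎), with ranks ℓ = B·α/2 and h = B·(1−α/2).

Percentile endpoints at ranks 1 and 19: θ*₍1₎ = 18.5, θ*₍19₎ = 21.5.
Basic interval reflects these around m̂:
  lower = 2 × 20.2 − 21.5 = 18.9
  upper = 2 × 20.2 − 18.5 = 21.9

(18.9, 21.9)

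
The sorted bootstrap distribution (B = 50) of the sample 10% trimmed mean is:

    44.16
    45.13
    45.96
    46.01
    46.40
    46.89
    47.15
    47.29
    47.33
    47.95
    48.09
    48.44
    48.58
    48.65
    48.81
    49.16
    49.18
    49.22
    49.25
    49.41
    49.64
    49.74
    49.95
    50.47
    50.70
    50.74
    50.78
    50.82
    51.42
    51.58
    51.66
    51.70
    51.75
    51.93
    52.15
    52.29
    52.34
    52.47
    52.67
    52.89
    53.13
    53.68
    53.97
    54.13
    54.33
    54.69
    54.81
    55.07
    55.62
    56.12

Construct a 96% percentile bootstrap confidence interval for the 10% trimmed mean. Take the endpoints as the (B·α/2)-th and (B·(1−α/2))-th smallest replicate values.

α = 0.04; lower rank = 50 × 0.020 = 1; upper rank = 50 × 0.980 = 49.
The 1st smallest replicate is 44.16; the 49th is 55.62.

(44.16, 55.62)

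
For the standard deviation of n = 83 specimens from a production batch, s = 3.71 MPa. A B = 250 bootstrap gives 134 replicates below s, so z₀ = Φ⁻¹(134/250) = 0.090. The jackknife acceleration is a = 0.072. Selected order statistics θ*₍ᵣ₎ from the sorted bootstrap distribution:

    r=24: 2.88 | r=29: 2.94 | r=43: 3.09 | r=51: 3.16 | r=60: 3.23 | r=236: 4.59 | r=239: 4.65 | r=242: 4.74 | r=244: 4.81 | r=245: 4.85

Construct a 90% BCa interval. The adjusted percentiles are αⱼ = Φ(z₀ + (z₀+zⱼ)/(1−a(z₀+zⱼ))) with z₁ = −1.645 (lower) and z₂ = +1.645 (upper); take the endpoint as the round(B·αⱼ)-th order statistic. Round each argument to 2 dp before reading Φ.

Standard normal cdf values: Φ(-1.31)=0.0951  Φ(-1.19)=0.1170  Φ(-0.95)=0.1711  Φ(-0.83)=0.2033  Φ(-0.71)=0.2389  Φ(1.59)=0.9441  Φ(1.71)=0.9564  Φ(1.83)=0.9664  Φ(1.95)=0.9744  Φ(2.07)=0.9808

(2.88, 4.85)

Lower: z₀ + z₁ = 0.090 + (-1.645) = -1.555; 1 − a(z₀+z₁) = 1 − (0.072)(-1.555) = 1.1120; argument = 0.090 + (-1.555)/1.1120 = -1.3084 → -1.31.
α₁ = Φ(-1.31) = 0.0951; rank = round(250 × 0.0951) = 24; θ*₍24₎ = 2.88.
Upper: z₀ + z₂ = 1.735; 1 − a(z₀+z₂) = 0.8751; argument = 2.0727 → 2.07; α₂ = 0.9808; rank = 245; θ*₍245₎ = 4.85.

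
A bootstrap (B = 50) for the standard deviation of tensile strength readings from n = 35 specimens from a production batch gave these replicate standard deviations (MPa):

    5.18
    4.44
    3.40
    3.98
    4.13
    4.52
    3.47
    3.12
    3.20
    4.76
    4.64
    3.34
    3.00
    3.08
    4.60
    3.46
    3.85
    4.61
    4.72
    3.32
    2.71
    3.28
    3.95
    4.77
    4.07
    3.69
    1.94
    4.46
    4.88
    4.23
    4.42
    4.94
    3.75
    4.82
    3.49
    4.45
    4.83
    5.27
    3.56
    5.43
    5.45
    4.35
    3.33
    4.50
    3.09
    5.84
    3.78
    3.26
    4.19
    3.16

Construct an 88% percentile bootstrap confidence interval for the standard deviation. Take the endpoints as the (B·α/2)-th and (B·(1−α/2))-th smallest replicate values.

(3.00, 5.27)

Sorted replicates: 1.94, 2.71, 3.00, 3.08, 3.09, 3.12, 3.16, 3.20, 3.26, 3.28, 3.32, 3.33, 3.34, 3.40, 3.46, 3.47, 3.49, 3.56, 3.69, 3.75, 3.78, 3.85, 3.95, 3.98, 4.07, 4.13, 4.19, 4.23, 4.35, 4.42, 4.44, 4.45, 4.46, 4.50, 4.52, 4.60, 4.61, 4.64, 4.72, 4.76, 4.77, 4.82, 4.83, 4.88, 4.94, 5.18, 5.27, 5.43, 5.45, 5.84
α = 0.12; lower rank = 50 × 0.060 = 3; upper rank = 50 × 0.940 = 47.
The 3rd smallest replicate is 3.00; the 47th is 5.27.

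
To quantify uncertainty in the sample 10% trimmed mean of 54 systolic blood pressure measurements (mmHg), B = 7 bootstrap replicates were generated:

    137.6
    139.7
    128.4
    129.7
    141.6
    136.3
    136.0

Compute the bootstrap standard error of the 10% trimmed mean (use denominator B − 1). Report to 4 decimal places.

SE* = 4.9008

Bootstrap SE is the standard deviation of the 7 replicate 10% trimmed means.
Mean of replicates: (137.6 + 139.7 + 128.4 + 129.7 + 141.6 + 136.3 + 136.0) / 7 = 949.30000 / 7 = 135.61429
Sum of squared deviations: (+1.98571)² + (+4.08571)² + (−7.21429)² + (−5.91429)² + (+5.98571)² + (+0.68571)² + (+0.38571)² = 144.10857
Variance = 144.10857 / 6 = 24.01810
SE* = √24.01810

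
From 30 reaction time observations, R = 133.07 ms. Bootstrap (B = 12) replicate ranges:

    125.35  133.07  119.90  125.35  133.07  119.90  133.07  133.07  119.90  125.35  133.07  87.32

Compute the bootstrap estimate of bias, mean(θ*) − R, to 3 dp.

mean(θ*) = (125.35 + 133.07 + 119.90 + 125.35 + 133.07 + 119.90 + 133.07 + 133.07 + 119.90 + 125.35 + 133.07 + 87.32) / 12 = 124.0350
bias = 124.0350 − 133.07

bias = −9.035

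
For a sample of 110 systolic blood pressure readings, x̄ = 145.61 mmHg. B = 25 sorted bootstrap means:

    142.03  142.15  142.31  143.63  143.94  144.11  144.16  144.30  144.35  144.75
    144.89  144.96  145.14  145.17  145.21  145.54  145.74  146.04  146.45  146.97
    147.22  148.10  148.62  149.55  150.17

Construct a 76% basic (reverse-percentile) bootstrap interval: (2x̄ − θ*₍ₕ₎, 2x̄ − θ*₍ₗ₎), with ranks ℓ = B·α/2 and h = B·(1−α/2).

Percentile endpoints at ranks 3 and 22: θ*₍3₎ = 142.31, θ*₍22₎ = 148.10.
Basic interval reflects these around x̄:
  lower = 2 × 145.61 − 148.10 = 143.12
  upper = 2 × 145.61 − 142.31 = 148.91

(143.12, 148.91)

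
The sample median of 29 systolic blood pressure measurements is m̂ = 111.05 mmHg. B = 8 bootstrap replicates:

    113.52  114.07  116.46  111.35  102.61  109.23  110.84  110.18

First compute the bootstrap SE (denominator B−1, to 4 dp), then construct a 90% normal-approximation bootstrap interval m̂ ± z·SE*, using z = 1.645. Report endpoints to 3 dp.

(104.241, 117.859)

Mean of replicates = 111.0325; sum of squared deviations = 119.9239; SE* = √(119.9239/7) = 4.1391
Margin = 1.645 × 4.1391 = 6.8088
Interval: 111.05 ± 6.8088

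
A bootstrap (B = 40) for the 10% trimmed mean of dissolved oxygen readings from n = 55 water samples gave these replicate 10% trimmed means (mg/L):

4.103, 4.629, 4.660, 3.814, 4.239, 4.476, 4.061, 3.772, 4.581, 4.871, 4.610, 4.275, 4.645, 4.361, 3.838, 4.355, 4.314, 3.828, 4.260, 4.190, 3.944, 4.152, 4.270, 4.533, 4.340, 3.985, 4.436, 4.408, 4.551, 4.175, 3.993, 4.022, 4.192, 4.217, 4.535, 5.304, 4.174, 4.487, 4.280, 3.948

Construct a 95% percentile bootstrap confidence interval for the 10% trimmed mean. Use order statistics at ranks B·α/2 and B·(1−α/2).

(3.772, 4.871)

Sorted replicates: 3.772, 3.814, 3.828, 3.838, 3.944, 3.948, 3.985, 3.993, 4.022, 4.061, 4.103, 4.152, 4.174, 4.175, 4.190, 4.192, 4.217, 4.239, 4.260, 4.270, 4.275, 4.280, 4.314, 4.340, 4.355, 4.361, 4.408, 4.436, 4.476, 4.487, 4.533, 4.535, 4.551, 4.581, 4.610, 4.629, 4.645, 4.660, 4.871, 5.304
α = 0.05; lower rank = 40 × 0.025 = 1; upper rank = 40 × 0.975 = 39.
The 1st smallest replicate is 3.772; the 39th is 4.871.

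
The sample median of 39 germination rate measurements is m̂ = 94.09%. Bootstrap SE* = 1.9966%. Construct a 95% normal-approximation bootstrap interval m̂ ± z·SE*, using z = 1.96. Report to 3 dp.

(90.177, 98.003)

Margin = 1.96 × 1.9966 = 3.9133
Interval: 94.09 ± 3.9133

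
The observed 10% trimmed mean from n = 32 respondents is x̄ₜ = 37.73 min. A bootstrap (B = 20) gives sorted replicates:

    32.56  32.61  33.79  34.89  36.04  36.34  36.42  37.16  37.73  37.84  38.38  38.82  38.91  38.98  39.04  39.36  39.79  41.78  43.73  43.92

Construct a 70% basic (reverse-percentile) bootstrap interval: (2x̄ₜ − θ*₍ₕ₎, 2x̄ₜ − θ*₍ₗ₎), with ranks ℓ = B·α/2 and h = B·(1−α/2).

(35.67, 41.67)

Percentile endpoints at ranks 3 and 17: θ*₍3₎ = 33.79, θ*₍17₎ = 39.79.
Basic interval reflects these around x̄ₜ:
  lower = 2 × 37.73 − 39.79 = 35.67
  upper = 2 × 37.73 − 33.79 = 41.67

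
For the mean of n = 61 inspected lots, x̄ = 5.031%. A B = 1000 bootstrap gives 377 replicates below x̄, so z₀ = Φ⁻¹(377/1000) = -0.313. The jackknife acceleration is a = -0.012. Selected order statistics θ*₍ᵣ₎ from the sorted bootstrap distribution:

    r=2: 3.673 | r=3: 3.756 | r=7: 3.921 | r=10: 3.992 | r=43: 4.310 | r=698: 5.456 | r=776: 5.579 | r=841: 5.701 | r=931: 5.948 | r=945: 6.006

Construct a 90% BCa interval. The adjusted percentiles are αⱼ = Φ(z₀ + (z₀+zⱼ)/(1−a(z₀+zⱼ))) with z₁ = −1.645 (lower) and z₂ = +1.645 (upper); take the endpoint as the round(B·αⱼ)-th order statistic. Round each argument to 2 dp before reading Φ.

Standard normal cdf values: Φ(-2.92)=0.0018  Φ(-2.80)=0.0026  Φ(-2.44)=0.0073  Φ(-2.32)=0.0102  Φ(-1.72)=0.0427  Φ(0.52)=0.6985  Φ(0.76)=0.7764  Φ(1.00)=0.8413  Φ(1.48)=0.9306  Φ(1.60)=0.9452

(3.992, 5.701)

Lower: z₀ + z₁ = -0.313 + (-1.645) = -1.958; 1 − a(z₀+z₁) = 1 − (-0.012)(-1.958) = 0.9765; argument = -0.313 + (-1.958)/0.9765 = -2.3181 → -2.32.
α₁ = Φ(-2.32) = 0.0102; rank = round(1000 × 0.0102) = 10; θ*₍10₎ = 3.992.
Upper: z₀ + z₂ = 1.332; 1 − a(z₀+z₂) = 1.0160; argument = 0.9980 → 1.00; α₂ = 0.8413; rank = 841; θ*₍841₎ = 5.701.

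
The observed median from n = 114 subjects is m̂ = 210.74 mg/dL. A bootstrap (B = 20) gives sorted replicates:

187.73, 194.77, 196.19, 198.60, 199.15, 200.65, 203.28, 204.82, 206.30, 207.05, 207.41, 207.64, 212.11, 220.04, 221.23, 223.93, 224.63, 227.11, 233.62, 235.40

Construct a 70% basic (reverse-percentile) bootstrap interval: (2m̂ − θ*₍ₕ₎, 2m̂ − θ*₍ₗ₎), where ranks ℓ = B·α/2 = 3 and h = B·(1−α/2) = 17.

(196.85, 225.29)

Percentile endpoints at ranks 3 and 17: θ*₍3₎ = 196.19, θ*₍17₎ = 224.63.
Basic interval reflects these around m̂:
  lower = 2 × 210.74 − 224.63 = 196.85
  upper = 2 × 210.74 − 196.19 = 225.29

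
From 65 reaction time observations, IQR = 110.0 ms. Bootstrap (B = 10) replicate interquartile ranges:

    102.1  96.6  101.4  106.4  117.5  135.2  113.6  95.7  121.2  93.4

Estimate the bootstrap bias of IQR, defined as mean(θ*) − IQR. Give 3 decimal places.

bias = −1.690

mean(θ*) = (102.1 + 96.6 + 101.4 + 106.4 + 117.5 + 135.2 + 113.6 + 95.7 + 121.2 + 93.4) / 10 = 108.3100
bias = 108.3100 − 110.0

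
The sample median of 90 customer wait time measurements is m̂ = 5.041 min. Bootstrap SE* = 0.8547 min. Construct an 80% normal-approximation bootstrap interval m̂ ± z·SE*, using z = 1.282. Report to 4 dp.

(3.9453, 6.1367)

Margin = 1.282 × 0.8547 = 1.09573
Interval: 5.041 ± 1.09573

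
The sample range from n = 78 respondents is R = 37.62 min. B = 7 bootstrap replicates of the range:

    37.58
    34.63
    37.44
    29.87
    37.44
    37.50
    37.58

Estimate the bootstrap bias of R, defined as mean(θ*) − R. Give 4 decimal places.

bias = −1.6143

mean(θ*) = (37.58 + 34.63 + 37.44 + 29.87 + 37.44 + 37.50 + 37.58) / 7 = 36.00571
bias = 36.00571 − 37.62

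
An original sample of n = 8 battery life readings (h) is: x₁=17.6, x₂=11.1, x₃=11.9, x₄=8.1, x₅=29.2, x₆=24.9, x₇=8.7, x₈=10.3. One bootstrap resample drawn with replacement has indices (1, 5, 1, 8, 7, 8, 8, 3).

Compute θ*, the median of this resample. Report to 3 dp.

Resample values: 17.6, 29.2, 17.6, 10.3, 8.7, 10.3, 10.3, 11.9.
Sorted: 8.7, 10.3, 10.3, 10.3, 11.9, 17.6, 17.6, 29.2
Median = average of the two middle values = 11.100

θ* = 11.100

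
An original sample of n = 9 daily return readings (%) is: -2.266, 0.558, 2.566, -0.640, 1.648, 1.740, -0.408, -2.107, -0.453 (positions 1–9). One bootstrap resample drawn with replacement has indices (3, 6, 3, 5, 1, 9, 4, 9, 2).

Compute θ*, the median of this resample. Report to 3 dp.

Resample values: 2.566, 1.740, 2.566, 1.648, -2.266, -0.453, -0.640, -0.453, 0.558.
Sorted: -2.266, -0.640, -0.453, -0.453, 0.558, 1.648, 1.740, 2.566, 2.566
Median = middle value = 0.558

θ* = 0.558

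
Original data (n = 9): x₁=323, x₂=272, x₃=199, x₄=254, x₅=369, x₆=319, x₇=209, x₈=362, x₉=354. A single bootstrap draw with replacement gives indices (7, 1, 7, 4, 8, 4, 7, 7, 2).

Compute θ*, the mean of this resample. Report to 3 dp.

θ* = 255.667

Resample values: 209, 323, 209, 254, 362, 254, 209, 209, 272.
Mean = (209 + 323 + 209 + 254 + 362 + 254 + 209 + 209 + 272) / 9 = 2301.0 / 9 = 255.667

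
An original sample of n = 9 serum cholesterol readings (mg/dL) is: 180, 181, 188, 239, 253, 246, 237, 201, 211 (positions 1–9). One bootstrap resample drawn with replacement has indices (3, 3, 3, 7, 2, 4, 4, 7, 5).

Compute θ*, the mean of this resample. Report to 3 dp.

Resample values: 188, 188, 188, 237, 181, 239, 239, 237, 253.
Mean = (188 + 188 + 188 + 237 + 181 + 239 + 239 + 237 + 253) / 9 = 1950.0 / 9 = 216.667

θ* = 216.667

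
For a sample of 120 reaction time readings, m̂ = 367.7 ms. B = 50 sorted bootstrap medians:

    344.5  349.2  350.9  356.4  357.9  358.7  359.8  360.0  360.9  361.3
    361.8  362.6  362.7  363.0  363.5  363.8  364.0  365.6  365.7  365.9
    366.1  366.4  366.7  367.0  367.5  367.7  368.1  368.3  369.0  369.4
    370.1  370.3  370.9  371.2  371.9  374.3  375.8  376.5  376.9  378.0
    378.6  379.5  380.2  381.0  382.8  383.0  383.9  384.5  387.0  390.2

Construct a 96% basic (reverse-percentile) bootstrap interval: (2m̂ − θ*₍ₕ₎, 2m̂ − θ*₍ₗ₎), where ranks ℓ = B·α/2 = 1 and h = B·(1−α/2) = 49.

Percentile endpoints at ranks 1 and 49: θ*₍1₎ = 344.5, θ*₍49₎ = 387.0.
Basic interval reflects these around m̂:
  lower = 2 × 367.7 − 387.0 = 348.4
  upper = 2 × 367.7 − 344.5 = 390.9

(348.4, 390.9)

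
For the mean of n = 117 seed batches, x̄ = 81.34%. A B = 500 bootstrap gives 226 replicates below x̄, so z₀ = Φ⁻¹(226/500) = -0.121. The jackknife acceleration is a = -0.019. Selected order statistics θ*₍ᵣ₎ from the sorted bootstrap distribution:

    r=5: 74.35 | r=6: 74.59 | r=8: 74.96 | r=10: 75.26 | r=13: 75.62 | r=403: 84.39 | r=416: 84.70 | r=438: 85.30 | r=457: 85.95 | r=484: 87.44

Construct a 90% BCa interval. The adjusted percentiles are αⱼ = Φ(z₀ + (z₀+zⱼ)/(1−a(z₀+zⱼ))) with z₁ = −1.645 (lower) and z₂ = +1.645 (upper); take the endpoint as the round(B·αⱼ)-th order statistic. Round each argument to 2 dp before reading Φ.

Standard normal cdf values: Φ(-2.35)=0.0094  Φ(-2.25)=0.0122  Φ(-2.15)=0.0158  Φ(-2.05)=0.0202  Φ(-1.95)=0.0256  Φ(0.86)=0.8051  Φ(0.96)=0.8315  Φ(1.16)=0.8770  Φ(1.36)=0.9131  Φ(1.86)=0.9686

Lower: z₀ + z₁ = -0.121 + (-1.645) = -1.766; 1 − a(z₀+z₁) = 1 − (-0.019)(-1.766) = 0.9664; argument = -0.121 + (-1.766)/0.9664 = -1.9483 → -1.95.
α₁ = Φ(-1.95) = 0.0256; rank = round(500 × 0.0256) = 13; θ*₍13₎ = 75.62.
Upper: z₀ + z₂ = 1.524; 1 − a(z₀+z₂) = 1.0290; argument = 1.3601 → 1.36; α₂ = 0.9131; rank = 457; θ*₍457₎ = 85.95.

(75.62, 85.95)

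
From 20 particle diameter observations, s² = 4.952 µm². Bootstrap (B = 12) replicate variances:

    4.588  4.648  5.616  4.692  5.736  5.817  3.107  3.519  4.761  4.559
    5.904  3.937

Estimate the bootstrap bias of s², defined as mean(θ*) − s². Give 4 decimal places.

mean(θ*) = (4.588 + 4.648 + 5.616 + 4.692 + 5.736 + 5.817 + 3.107 + 3.519 + 4.761 + 4.559 + 5.904 + 3.937) / 12 = 4.74033
bias = 4.74033 − 4.952

bias = −0.2117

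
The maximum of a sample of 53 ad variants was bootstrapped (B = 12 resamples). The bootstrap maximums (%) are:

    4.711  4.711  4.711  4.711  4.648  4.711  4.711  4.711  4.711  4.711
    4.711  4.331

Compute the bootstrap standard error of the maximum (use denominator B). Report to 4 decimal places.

SE* = 0.1049

Bootstrap SE is the standard deviation of the 12 replicate maximums.
Mean of replicates: (4.711 + 4.711 + 4.711 + 4.711 + 4.648 + 4.711 + 4.711 + 4.711 + 4.711 + 4.711 + 4.711 + 4.331) / 12 = 56.08900 / 12 = 4.67408
Sum of squared deviations: (+0.03692)² + (+0.03692)² + (+0.03692)² + (+0.03692)² + (−0.02608)² + (+0.03692)² + (+0.03692)² + (+0.03692)² + (+0.03692)² + (+0.03692)² + (+0.03692)² + (−0.34308)² = 0.13201
Variance = 0.13201 / 12 = 0.01100
SE* = √0.01100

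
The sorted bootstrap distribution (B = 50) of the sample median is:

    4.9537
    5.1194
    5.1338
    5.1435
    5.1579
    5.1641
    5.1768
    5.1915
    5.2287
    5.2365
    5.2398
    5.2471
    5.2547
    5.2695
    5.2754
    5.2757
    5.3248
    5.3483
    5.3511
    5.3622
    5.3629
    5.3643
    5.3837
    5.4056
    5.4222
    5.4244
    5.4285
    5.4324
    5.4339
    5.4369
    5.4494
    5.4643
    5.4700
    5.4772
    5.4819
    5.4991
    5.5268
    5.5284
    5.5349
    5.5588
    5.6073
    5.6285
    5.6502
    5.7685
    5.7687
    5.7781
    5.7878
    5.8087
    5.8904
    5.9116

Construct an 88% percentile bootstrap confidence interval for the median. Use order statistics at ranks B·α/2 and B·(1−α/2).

(5.1338, 5.7878)

α = 0.12; lower rank = 50 × 0.060 = 3; upper rank = 50 × 0.940 = 47.
The 3rd smallest replicate is 5.1338; the 47th is 5.7878.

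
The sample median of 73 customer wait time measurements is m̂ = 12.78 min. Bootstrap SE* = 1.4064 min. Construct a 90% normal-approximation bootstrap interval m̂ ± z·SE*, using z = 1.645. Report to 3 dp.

(10.466, 15.094)

Margin = 1.645 × 1.4064 = 2.3135
Interval: 12.78 ± 2.3135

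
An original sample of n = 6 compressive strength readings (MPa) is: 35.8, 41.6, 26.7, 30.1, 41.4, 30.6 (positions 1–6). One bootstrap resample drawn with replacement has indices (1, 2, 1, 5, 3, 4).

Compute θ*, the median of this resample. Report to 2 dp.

Resample values: 35.8, 41.6, 35.8, 41.4, 26.7, 30.1.
Sorted: 26.7, 30.1, 35.8, 35.8, 41.4, 41.6
Median = average of the two middle values = 35.80

θ* = 35.80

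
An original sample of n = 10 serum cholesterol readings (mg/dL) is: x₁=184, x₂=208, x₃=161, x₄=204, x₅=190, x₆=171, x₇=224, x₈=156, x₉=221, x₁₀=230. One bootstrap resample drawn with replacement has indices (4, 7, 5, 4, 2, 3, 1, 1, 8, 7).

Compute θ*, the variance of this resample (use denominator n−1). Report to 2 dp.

Resample values: 204, 224, 190, 204, 208, 161, 184, 184, 156, 224.
Mean = 193.9000; sum of squared deviations = 4944.9000
s² = 4944.9000 / 9 = 549.4333

θ* = 549.43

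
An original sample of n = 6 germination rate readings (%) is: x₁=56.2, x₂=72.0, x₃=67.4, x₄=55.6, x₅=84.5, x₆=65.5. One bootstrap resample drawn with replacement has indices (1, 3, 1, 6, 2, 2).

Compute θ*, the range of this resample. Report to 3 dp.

θ* = 15.800

Resample values: 56.2, 67.4, 56.2, 65.5, 72.0, 72.0.
Range = 72.0 − 56.2 = 15.800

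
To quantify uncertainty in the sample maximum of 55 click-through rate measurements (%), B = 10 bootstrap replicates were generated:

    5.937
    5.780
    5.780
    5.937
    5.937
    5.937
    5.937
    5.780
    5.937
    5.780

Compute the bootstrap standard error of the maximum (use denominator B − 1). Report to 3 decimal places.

Bootstrap SE is the standard deviation of the 10 replicate maximums.
Mean of replicates: (5.937 + 5.780 + 5.780 + 5.937 + 5.937 + 5.937 + 5.937 + 5.780 + 5.937 + 5.780) / 10 = 58.7420 / 10 = 5.8742
Sum of squared deviations: (+0.0628)² + (−0.0942)² + (−0.0942)² + (+0.0628)² + (+0.0628)² + (+0.0628)² + (+0.0628)² + (−0.0942)² + (+0.0628)² + (−0.0942)² = 0.0592
Variance = 0.0592 / 9 = 0.0066
SE* = √0.0066

SE* = 0.081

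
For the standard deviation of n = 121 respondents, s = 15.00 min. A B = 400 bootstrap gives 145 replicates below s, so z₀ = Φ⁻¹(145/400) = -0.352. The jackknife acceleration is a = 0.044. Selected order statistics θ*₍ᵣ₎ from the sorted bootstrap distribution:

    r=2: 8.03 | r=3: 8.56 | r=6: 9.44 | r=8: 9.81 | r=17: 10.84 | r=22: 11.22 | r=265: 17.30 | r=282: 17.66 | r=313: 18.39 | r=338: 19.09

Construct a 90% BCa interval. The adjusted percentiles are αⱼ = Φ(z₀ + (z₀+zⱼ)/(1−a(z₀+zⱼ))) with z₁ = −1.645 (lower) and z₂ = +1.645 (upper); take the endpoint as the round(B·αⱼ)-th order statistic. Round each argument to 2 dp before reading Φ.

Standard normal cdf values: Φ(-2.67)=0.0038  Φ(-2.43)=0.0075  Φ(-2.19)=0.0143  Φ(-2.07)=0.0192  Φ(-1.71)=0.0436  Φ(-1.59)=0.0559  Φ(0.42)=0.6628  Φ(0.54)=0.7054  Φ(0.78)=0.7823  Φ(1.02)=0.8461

(9.44, 19.09)

Lower: z₀ + z₁ = -0.352 + (-1.645) = -1.997; 1 − a(z₀+z₁) = 1 − (0.044)(-1.997) = 1.0879; argument = -0.352 + (-1.997)/1.0879 = -2.1877 → -2.19.
α₁ = Φ(-2.19) = 0.0143; rank = round(400 × 0.0143) = 6; θ*₍6₎ = 9.44.
Upper: z₀ + z₂ = 1.293; 1 − a(z₀+z₂) = 0.9431; argument = 1.0190 → 1.02; α₂ = 0.8461; rank = 338; θ*₍338₎ = 19.09.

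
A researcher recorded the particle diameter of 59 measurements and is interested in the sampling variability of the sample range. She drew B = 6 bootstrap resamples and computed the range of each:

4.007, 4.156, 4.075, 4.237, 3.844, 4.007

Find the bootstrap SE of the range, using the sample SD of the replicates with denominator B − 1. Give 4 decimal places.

SE* = 0.1363

Bootstrap SE is the standard deviation of the 6 replicate ranges.
Mean of replicates: (4.007 + 4.156 + 4.075 + 4.237 + 3.844 + 4.007) / 6 = 24.32600 / 6 = 4.05433
Sum of squared deviations: (−0.04733)² + (+0.10167)² + (+0.02067)² + (+0.18267)² + (−0.21033)² + (−0.04733)² = 0.09285
Variance = 0.09285 / 5 = 0.01857
SE* = √0.01857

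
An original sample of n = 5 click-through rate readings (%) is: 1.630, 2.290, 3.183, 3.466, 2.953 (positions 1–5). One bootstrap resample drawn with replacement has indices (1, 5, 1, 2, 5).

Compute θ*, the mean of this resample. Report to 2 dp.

Resample values: 1.630, 2.953, 1.630, 2.290, 2.953.
Mean = (1.630 + 2.953 + 1.630 + 2.290 + 2.953) / 5 = 11.4560 / 5 = 2.29

θ* = 2.29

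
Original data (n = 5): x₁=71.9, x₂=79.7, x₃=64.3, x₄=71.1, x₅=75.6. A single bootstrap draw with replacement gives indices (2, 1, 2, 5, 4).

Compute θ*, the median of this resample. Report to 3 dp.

Resample values: 79.7, 71.9, 79.7, 75.6, 71.1.
Sorted: 71.1, 71.9, 75.6, 79.7, 79.7
Median = middle value = 75.600

θ* = 75.600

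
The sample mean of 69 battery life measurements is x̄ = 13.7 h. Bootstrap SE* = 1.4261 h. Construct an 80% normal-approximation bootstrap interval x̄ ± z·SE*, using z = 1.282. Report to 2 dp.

(11.87, 15.53)

Margin = 1.282 × 1.4261 = 1.828
Interval: 13.7 ± 1.828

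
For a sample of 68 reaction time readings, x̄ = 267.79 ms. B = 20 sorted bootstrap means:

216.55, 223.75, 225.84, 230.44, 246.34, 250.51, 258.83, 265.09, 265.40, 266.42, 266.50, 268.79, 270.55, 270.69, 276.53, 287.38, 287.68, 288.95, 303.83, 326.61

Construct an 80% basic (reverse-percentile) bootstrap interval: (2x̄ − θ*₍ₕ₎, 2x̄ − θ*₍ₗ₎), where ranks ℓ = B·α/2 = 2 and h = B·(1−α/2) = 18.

(246.63, 311.83)

Percentile endpoints at ranks 2 and 18: θ*₍2₎ = 223.75, θ*₍18₎ = 288.95.
Basic interval reflects these around x̄:
  lower = 2 × 267.79 − 288.95 = 246.63
  upper = 2 × 267.79 − 223.75 = 311.83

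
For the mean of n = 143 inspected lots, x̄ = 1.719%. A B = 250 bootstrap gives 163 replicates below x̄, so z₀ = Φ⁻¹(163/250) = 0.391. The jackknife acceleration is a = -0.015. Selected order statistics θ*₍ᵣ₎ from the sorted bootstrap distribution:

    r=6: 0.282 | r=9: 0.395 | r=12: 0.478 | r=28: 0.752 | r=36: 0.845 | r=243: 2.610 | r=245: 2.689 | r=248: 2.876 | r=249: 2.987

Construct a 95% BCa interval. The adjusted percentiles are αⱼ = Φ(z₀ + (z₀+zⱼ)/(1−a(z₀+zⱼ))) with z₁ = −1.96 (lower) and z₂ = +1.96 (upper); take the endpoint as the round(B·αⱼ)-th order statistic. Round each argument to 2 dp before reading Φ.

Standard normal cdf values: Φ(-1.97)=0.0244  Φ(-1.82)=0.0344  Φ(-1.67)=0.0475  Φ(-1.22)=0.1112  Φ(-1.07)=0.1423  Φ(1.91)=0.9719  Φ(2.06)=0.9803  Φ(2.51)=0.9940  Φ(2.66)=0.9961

(0.752, 2.987)

Lower: z₀ + z₁ = 0.391 + (-1.960) = -1.569; 1 − a(z₀+z₁) = 1 − (-0.015)(-1.569) = 0.9765; argument = 0.391 + (-1.569)/0.9765 = -1.2158 → -1.22.
α₁ = Φ(-1.22) = 0.1112; rank = round(250 × 0.1112) = 28; θ*₍28₎ = 0.752.
Upper: z₀ + z₂ = 2.351; 1 − a(z₀+z₂) = 1.0353; argument = 2.6619 → 2.66; α₂ = 0.9961; rank = 249; θ*₍249₎ = 2.987.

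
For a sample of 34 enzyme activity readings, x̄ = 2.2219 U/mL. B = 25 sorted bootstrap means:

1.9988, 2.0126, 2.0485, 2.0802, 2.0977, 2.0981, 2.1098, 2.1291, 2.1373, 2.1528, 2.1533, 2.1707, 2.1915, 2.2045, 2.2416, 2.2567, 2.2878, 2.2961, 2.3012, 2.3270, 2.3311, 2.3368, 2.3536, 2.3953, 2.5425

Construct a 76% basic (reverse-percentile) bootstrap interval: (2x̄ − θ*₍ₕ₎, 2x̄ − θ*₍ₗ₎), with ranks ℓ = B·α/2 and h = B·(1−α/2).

(2.1070, 2.3953)

Percentile endpoints at ranks 3 and 22: θ*₍3₎ = 2.0485, θ*₍22₎ = 2.3368.
Basic interval reflects these around x̄:
  lower = 2 × 2.2219 − 2.3368 = 2.1070
  upper = 2 × 2.2219 − 2.0485 = 2.3953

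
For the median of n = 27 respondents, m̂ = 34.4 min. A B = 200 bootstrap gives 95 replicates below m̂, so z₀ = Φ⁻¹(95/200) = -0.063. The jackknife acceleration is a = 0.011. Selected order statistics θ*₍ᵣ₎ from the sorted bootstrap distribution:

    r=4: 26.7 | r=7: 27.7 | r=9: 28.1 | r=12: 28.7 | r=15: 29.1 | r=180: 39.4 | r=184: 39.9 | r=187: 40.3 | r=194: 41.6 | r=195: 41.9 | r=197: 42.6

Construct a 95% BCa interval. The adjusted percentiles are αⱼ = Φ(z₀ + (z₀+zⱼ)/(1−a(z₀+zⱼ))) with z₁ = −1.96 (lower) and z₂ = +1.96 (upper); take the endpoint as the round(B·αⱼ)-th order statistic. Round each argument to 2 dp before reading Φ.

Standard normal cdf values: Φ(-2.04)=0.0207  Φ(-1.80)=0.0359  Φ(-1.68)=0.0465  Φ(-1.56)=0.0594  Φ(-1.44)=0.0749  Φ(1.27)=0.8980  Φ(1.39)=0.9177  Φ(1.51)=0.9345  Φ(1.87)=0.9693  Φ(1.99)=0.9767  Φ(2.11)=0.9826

(26.7, 41.6)

Lower: z₀ + z₁ = -0.063 + (-1.960) = -2.023; 1 − a(z₀+z₁) = 1 − (0.011)(-2.023) = 1.0223; argument = -0.063 + (-2.023)/1.0223 = -2.0420 → -2.04.
α₁ = Φ(-2.04) = 0.0207; rank = round(200 × 0.0207) = 4; θ*₍4₎ = 26.7.
Upper: z₀ + z₂ = 1.897; 1 − a(z₀+z₂) = 0.9791; argument = 1.8744 → 1.87; α₂ = 0.9693; rank = 194; θ*₍194₎ = 41.6.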